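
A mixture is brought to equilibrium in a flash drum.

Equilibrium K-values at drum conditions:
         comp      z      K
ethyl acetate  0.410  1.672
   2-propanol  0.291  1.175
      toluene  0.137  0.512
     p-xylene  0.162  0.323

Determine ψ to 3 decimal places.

ψ = 0.497

Let ψ = V/F and solve Σ zᵢ(Kᵢ−1)/(1+ψ(Kᵢ−1)) = 0.
Feasibility: ΣzᵢKᵢ = 1.150, Σzᵢ/Kᵢ = 1.262 — both > 1, two phases present.
Newton iteration, ψ⁰ = 0.5:
  ψ = 0.500: g = -0.0012, g' = -0.338 → ψ = 0.497
Converged at ψ = 0.497.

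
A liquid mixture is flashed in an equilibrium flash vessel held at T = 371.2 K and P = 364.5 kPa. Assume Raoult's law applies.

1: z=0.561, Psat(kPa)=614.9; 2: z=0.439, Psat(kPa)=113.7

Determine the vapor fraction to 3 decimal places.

Raoult's law: Kᵢ = Pᵢˢᵃᵗ/P = Pᵢˢᵃᵗ/364.5.
  K_1 = 614.9/364.5 = 1.68697, K_2 = 113.7/364.5 = 0.31193
Newton iteration, ψ⁰ = 0.54:
  ψ = 0.540: g = -0.1995, g' = -0.667 → ψ = 0.241
  ψ = 0.241: g = -0.0314, g' = -0.494 → ψ = 0.177
  ψ = 0.177: g = -0.0005, g' = -0.480 → ψ = 0.176
Converged at ψ = 0.176.

ψ = 0.176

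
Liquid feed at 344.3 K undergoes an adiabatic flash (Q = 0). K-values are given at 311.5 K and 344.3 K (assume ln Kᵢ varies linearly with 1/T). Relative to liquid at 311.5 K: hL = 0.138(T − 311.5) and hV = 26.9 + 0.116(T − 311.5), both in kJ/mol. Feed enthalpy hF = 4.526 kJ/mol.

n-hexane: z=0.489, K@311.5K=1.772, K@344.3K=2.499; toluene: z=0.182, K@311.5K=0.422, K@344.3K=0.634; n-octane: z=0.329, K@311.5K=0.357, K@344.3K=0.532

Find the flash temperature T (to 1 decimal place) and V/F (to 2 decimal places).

T = 312.9 K, V/F = 0.16

Adiabatic flash: solve Rachford–Rice at each trial T, then check hF = ψ·hV(T) + (1−ψ)·hL(T).
  T = 311.5 K: K = (1.772, 0.422, 0.357), RR gives ψ = 0.127, H_out = 3.411 kJ/mol
  T = 344.3 K: K = (2.499, 0.634, 0.532), RR gives ψ = 0.785, H_out = 25.071 kJ/mol
  T = 327.9 K: K = (2.123, 0.523, 0.440), RR gives ψ = 0.465, H_out = 14.602 kJ/mol
  T = 319.7 K: K = (1.944, 0.471, 0.397), RR gives ψ = 0.306, H_out = 9.316 kJ/mol
  T = 315.6 K: K = (1.857, 0.446, 0.377), RR gives ψ = 0.221, H_out = 6.478 kJ/mol
  T = 313.6 K: K = (1.815, 0.434, 0.367), RR gives ψ = 0.176, H_out = 5.017 kJ/mol
  T = 312.6 K: K = (1.795, 0.428, 0.362), RR gives ψ = 0.153, H_out = 4.262 kJ/mol
Linear interpolation between T = 312.6 (H_out = 4.262) and T = 313.6 (H_out = 5.017) on hF = 4.526 gives T ≈ 312.9 K, at which ψ = 0.16.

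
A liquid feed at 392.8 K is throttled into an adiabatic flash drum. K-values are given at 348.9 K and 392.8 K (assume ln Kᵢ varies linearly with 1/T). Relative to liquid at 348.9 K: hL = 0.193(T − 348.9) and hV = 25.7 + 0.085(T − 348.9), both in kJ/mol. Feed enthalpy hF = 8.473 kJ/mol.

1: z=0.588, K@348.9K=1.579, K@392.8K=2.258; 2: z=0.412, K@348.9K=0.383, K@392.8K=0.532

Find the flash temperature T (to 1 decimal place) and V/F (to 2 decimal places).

Adiabatic flash: solve Rachford–Rice at each trial T, then check hF = ψ·hV(T) + (1−ψ)·hL(T).
  T = 348.9 K: K = (1.579, 0.383), RR gives ψ = 0.241, H_out = 6.205 kJ/mol
  T = 392.8 K: K = (2.258, 0.532), RR gives ψ = 0.929, H_out = 27.941 kJ/mol
  T = 370.9 K: K = (1.909, 0.456), RR gives ψ = 0.628, H_out = 18.885 kJ/mol
  T = 359.9 K: K = (1.741, 0.419), RR gives ψ = 0.456, H_out = 13.307 kJ/mol
  T = 354.4 K: K = (1.659, 0.401), RR gives ψ = 0.357, H_out = 10.015 kJ/mol
  T = 351.6 K: K = (1.618, 0.392), RR gives ψ = 0.300, H_out = 8.152 kJ/mol
  T = 353.0 K: K = (1.639, 0.396), RR gives ψ = 0.329, H_out = 9.102 kJ/mol
Linear interpolation between T = 351.6 (H_out = 8.152) and T = 353.0 (H_out = 9.102) on hF = 8.473 gives T ≈ 352.1 K, at which ψ = 0.31.

T = 352.1 K, V/F = 0.31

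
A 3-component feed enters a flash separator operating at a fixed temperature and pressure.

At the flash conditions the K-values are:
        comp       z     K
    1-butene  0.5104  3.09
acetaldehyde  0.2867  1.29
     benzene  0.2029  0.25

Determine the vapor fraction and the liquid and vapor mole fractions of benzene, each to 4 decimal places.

Newton iteration, ψ⁰ = 0.5:
  ψ = 0.5000: g = 0.35077, g' = -0.8437 → ψ = 0.9158
  ψ = 0.9158: g = -0.05412, g' = -1.4412 → ψ = 0.8782
  ψ = 0.8782: g = -0.00333, g' = -1.2721 → ψ = 0.8756
Converged at ψ = 0.8756.
Compositions from xᵢ = zᵢ/(1+ψ(Kᵢ−1)), yᵢ = Kᵢxᵢ:
  1-butene: x = 0.1804, y = 0.5573
  acetaldehyde: x = 0.2286, y = 0.2949
  benzene: x = 0.5910, y = 0.1478

ψ = 0.8756, x_benzene = 0.5910, y_benzene = 0.1478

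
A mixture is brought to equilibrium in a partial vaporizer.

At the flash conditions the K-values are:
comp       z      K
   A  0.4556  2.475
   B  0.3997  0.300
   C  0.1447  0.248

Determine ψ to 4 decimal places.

Newton–Raphson from ψ = 0.5:
  ψ = 0.5000: g = -0.21806, g' = -1.0020 → ψ = 0.2824
  ψ = 0.2824: g = -0.01246, g' = -0.9301 → ψ = 0.2690
Converged at ψ = 0.2690.

ψ = 0.2690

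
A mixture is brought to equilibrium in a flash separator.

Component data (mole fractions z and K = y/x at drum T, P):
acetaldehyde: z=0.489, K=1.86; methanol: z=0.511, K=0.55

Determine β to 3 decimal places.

Let β = V/F and solve Σ zᵢ(Kᵢ−1)/(1+β(Kᵢ−1)) = 0.
Check two-phase: ΣzᵢKᵢ = 1.191 > 1 and Σzᵢ/Kᵢ = 1.192 > 1, so g(0) = 0.191 > 0 and g(1) = -0.192 < 0.
Binary case is linear: z₁(K₁−1)(1+β(K₂−1)) + z₂(K₂−1)(1+β(K₁−1)) = 0
⇒ β = [z₁(K₁−1)+z₂(K₂−1)] / [−(K₁−1)(K₂−1)] = 0.1906/0.3870 = 0.492

β = 0.492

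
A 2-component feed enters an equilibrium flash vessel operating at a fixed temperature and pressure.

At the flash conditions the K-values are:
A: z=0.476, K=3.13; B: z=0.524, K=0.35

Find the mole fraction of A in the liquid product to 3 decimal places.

x_A = 0.234

Rachford–Rice: g(ψ) = Σ zᵢ(Kᵢ−1)/(1+ψ(Kᵢ−1)) = 0.
g(0) = ΣzᵢKᵢ − 1 = 0.673 and g(1) = 1 − Σzᵢ/Kᵢ = -0.649, so a root lies in (0, 1).
Binary case is linear: z₁(K₁−1)(1+ψ(K₂−1)) + z₂(K₂−1)(1+ψ(K₁−1)) = 0
⇒ ψ = [z₁(K₁−1)+z₂(K₂−1)] / [−(K₁−1)(K₂−1)] = 0.6733/1.3845 = 0.486
Compositions from xᵢ = zᵢ/(1+ψ(Kᵢ−1)), yᵢ = Kᵢxᵢ:
  A: x = 0.234, y = 0.732
  B: x = 0.766, y = 0.268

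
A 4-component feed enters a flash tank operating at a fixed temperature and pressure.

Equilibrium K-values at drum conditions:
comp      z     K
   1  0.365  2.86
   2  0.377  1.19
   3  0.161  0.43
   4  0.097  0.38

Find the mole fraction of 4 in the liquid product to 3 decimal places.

Rachford–Rice: g(ψ) = Σ zᵢ(Kᵢ−1)/(1+ψ(Kᵢ−1)) = 0.
Feasibility: ΣzᵢKᵢ = 1.599, Σzᵢ/Kᵢ = 1.074 — both > 1, two phases present.
Newton–Raphson from ψ = 0.5:
  ψ = 0.500: g = 0.2017, g' = -0.531 → ψ = 0.880
  ψ = 0.880: g = 0.0025, g' = -0.583 → ψ = 0.884
Converged at ψ = 0.884.
Compositions from xᵢ = zᵢ/(1+ψ(Kᵢ−1)), yᵢ = Kᵢxᵢ:
  1: x = 0.138, y = 0.395
  2: x = 0.323, y = 0.384
  3: x = 0.325, y = 0.140
  4: x = 0.215, y = 0.082

x_4 = 0.215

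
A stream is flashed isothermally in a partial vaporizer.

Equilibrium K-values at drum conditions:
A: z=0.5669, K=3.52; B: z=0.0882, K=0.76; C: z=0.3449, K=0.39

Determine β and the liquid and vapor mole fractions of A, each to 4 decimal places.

Rachford–Rice: g(β) = Σ zᵢ(Kᵢ−1)/(1+β(Kᵢ−1)) = 0.
Feasibility: ΣzᵢKᵢ = 2.1970, Σzᵢ/Kᵢ = 1.1615 — both > 1, two phases present.
Iterate (Newton) starting at β = 0.53:
  β = 0.5300: g = 0.27650, g' = -0.9469 → β = 0.8220
  β = 0.8220: g = 0.01676, g' = -0.9058 → β = 0.8405
  β = 0.8405: g = -0.00012, g' = -0.9187 → β = 0.8404
Converged at β = 0.8404.
Compositions from xᵢ = zᵢ/(1+β(Kᵢ−1)), yᵢ = Kᵢxᵢ:
  A: x = 0.1818, y = 0.6400
  B: x = 0.1105, y = 0.0840
  C: x = 0.7077, y = 0.2760

β = 0.8404, x_A = 0.1818, y_A = 0.6400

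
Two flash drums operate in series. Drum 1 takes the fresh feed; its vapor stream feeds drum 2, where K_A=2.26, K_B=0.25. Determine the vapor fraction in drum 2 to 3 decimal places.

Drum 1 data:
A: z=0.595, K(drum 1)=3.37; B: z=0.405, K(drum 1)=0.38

Drum 1:
Material balance + equilibrium reduce to Σ zᵢ(Kᵢ−1)/(1+ψ₁(Kᵢ−1)) = 0.
Feasibility: ΣzᵢKᵢ = 2.159, Σzᵢ/Kᵢ = 1.242 — both > 1, two phases present.
Binary case is linear: z₁(K₁−1)(1+ψ₁(K₂−1)) + z₂(K₂−1)(1+ψ₁(K₁−1)) = 0
⇒ ψ₁ = [z₁(K₁−1)+z₂(K₂−1)] / [−(K₁−1)(K₂−1)] = 1.1591/1.4694 = 0.789
Drum-1 compositions:
  A: x = 0.207, y = 0.699
  B: x = 0.793, y = 0.301
Drum-2 feed = drum-1 vapor: z₂ = (0.6988, 0.3012).
Drum 2:
Newton iteration, ψ₂⁰ = 0.5:
  ψ₂ = 0.500: g = 0.1787, g' = -0.851 → ψ₂ = 0.710
  ψ₂ = 0.710: g = -0.0184, g' = -1.084 → ψ₂ = 0.693
Converged at ψ₂ = 0.693.
  A: x = 0.373, y = 0.843
  B: x = 0.627, y = 0.157

V/F (drum 2) = 0.693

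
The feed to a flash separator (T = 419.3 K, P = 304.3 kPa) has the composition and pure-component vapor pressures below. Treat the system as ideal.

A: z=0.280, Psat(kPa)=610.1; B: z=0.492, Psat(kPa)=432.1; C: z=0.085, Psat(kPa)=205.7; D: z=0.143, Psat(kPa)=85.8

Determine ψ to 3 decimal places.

ψ = 0.854

Raoult's law: Kᵢ = Pᵢˢᵃᵗ/P = Pᵢˢᵃᵗ/304.3.
  K_A = 610.1/304.3 = 2.00493, K_B = 432.1/304.3 = 1.41998, K_C = 205.7/304.3 = 0.67598, K_D = 85.8/304.3 = 0.28196
Let ψ = V/F and solve Σ zᵢ(Kᵢ−1)/(1+ψ(Kᵢ−1)) = 0.
Check two-phase: ΣzᵢKᵢ = 1.358 > 1 and Σzᵢ/Kᵢ = 1.119 > 1, so g(0) = 0.358 > 0 and g(1) = -0.119 < 0.
Iterate (Newton) starting at ψ = 0.5:
  ψ = 0.500: g = 0.1650, g' = -0.377 → ψ = 0.938
  ψ = 0.938: g = -0.0610, g' = -0.830 → ψ = 0.864
  ψ = 0.864: g = -0.0068, g' = -0.657 → ψ = 0.854
Converged at ψ = 0.854.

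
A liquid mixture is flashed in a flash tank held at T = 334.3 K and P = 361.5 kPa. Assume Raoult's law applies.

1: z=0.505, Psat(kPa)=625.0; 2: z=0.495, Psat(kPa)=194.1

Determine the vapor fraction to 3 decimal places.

ψ = 0.411

Raoult's law: Kᵢ = Pᵢˢᵃᵗ/P = Pᵢˢᵃᵗ/361.5.
  K_1 = 625.0/361.5 = 1.72891, K_2 = 194.1/361.5 = 0.53693
Rachford–Rice: g(ψ) = Σ zᵢ(Kᵢ−1)/(1+ψ(Kᵢ−1)) = 0.
g(0) = ΣzᵢKᵢ − 1 = 0.139 and g(1) = 1 − Σzᵢ/Kᵢ = -0.214, so a root lies in (0, 1).
Binary case is linear: z₁(K₁−1)(1+ψ(K₂−1)) + z₂(K₂−1)(1+ψ(K₁−1)) = 0
⇒ ψ = [z₁(K₁−1)+z₂(K₂−1)] / [−(K₁−1)(K₂−1)] = 0.1389/0.3375 = 0.411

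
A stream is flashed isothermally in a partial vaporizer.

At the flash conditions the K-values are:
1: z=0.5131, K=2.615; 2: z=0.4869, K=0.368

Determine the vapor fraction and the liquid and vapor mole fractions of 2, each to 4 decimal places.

ψ = 0.5104, x_2 = 0.7187, y_2 = 0.2645

Binary case is linear: z₁(K₁−1)(1+ψ(K₂−1)) + z₂(K₂−1)(1+ψ(K₁−1)) = 0
⇒ ψ = [z₁(K₁−1)+z₂(K₂−1)] / [−(K₁−1)(K₂−1)] = 0.52094/1.02068 = 0.5104
Compositions from xᵢ = zᵢ/(1+ψ(Kᵢ−1)), yᵢ = Kᵢxᵢ:
  1: x = 0.2813, y = 0.7355
  2: x = 0.7187, y = 0.2645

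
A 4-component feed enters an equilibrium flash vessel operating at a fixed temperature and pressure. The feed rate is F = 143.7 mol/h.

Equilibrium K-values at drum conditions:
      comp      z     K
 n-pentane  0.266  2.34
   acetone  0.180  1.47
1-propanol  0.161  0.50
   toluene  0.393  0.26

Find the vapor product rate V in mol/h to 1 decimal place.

Newton iteration, V/F⁰ = 0.5:
  V/F = 0.500: g = -0.2870, g' = -0.811 → V/F = 0.146
  V/F = 0.146: g = -0.0357, g' = -0.686 → V/F = 0.094
  V/F = 0.094: g = 0.0005, g' = -0.706 → V/F = 0.095
Converged at V/F = 0.095.
Then V = V/F·F = 0.0948·143.7 = 13.6 mol/h and L = F − V = 130.1 mol/h.

V = 13.6 mol/h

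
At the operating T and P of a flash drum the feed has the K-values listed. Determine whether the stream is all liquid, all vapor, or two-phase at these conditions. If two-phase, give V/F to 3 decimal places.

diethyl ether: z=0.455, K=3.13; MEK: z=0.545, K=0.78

all vapor

ΣzᵢKᵢ = 1.849; Σzᵢ/Kᵢ = 0.844.
Since Σzᵢ/Kᵢ < 1 the mixture is above its dew point — single vapor phase.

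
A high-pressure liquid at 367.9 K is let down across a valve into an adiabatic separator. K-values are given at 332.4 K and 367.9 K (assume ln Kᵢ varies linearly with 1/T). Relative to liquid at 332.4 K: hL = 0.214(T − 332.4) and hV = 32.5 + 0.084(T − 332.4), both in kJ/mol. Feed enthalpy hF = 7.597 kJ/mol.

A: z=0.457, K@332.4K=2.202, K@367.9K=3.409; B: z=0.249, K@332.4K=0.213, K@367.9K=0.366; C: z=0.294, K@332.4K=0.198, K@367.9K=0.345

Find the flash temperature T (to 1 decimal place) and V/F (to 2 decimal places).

T = 338.4 K, V/F = 0.20

Adiabatic flash: solve Rachford–Rice at each trial T, then check hF = ψ·hV(T) + (1−ψ)·hL(T).
  T = 332.4 K: K = (2.202, 0.213, 0.198), RR gives ψ = 0.123, H_out = 3.998 kJ/mol
  T = 367.9 K: K = (3.409, 0.366, 0.345), RR gives ψ = 0.483, H_out = 21.055 kJ/mol
  T = 350.1 K: K = (2.769, 0.283, 0.265), RR gives ψ = 0.322, H_out = 13.502 kJ/mol
  T = 341.2 K: K = (2.475, 0.246, 0.230), RR gives ψ = 0.231, H_out = 9.125 kJ/mol
  T = 336.8 K: K = (2.336, 0.229, 0.213), RR gives ψ = 0.180, H_out = 6.690 kJ/mol
  T = 339.0 K: K = (2.405, 0.238, 0.221), RR gives ψ = 0.206, H_out = 7.935 kJ/mol
Linear interpolation between T = 336.8 (H_out = 6.690) and T = 339.0 (H_out = 7.935) on hF = 7.597 gives T ≈ 338.4 K, at which ψ = 0.20.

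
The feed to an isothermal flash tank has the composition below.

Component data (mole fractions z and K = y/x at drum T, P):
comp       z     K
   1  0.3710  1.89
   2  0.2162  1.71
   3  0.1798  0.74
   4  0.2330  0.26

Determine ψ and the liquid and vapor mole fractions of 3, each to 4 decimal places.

ψ = 0.5264, x_3 = 0.2083, y_3 = 0.1541

Material balance + equilibrium reduce to Σ zᵢ(Kᵢ−1)/(1+ψ(Kᵢ−1)) = 0.
Check two-phase: ΣzᵢKᵢ = 1.2645 > 1 and Σzᵢ/Kᵢ = 1.4619 > 1, so g(0) = 0.2645 > 0 and g(1) = -0.4619 < 0.
Newton iteration, ψ⁰ = 0.5:
  ψ = 0.5000: g = 0.01437, g' = -0.5376 → ψ = 0.5267
  ψ = 0.5267: g = -0.00020, g' = -0.5529 → ψ = 0.5264
Converged at ψ = 0.5264.
Compositions from xᵢ = zᵢ/(1+ψ(Kᵢ−1)), yᵢ = Kᵢxᵢ:
  1: x = 0.2526, y = 0.4775
  2: x = 0.1574, y = 0.2691
  3: x = 0.2083, y = 0.1541
  4: x = 0.3817, y = 0.0992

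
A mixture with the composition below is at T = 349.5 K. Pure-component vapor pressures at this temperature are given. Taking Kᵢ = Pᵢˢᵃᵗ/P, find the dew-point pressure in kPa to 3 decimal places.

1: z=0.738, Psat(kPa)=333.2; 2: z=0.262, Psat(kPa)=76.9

At the dew point ψ → 1, so Σzᵢ/Kᵢ = 1 with Kᵢ = Pᵢˢᵃᵗ/P ⇒ 1/P = Σzᵢ/Pᵢˢᵃᵗ.
1/P = 0.738/333.2 + 0.262/76.9 = 0.005622 ⇒ P = 177.876 kPa

Pdew = 177.876 kPa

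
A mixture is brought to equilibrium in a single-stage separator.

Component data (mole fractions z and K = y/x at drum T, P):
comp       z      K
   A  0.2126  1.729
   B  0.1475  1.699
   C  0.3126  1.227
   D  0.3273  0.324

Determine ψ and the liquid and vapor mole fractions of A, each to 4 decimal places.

Rachford–Rice: g(ψ) = Σ zᵢ(Kᵢ−1)/(1+ψ(Kᵢ−1)) = 0.
g(0) = ΣzᵢKᵢ − 1 = 0.1078 and g(1) = 1 − Σzᵢ/Kᵢ = -0.4747, so a root lies in (0, 1).
Newton iteration, ψ⁰ = 0.64:
  ψ = 0.6400: g = -0.15110, g' = -0.5639 → ψ = 0.3720
  ψ = 0.3720: g = -0.02642, g' = -0.3960 → ψ = 0.3053
  ψ = 0.3053: g = -0.00070, g' = -0.3761 → ψ = 0.3035
Converged at ψ = 0.3035.
Compositions from xᵢ = zᵢ/(1+ψ(Kᵢ−1)), yᵢ = Kᵢxᵢ:
  A: x = 0.1741, y = 0.3010
  B: x = 0.1217, y = 0.2067
  C: x = 0.2925, y = 0.3588
  D: x = 0.4118, y = 0.1334

ψ = 0.3035, x_A = 0.1741, y_A = 0.3010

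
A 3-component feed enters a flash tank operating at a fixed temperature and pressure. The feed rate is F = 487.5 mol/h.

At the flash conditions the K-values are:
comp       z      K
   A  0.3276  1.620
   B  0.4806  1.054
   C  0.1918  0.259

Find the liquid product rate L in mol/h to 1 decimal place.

Rachford–Rice: g(V/F) = Σ zᵢ(Kᵢ−1)/(1+V/F(Kᵢ−1)) = 0.
Check two-phase: ΣzᵢKᵢ = 1.0869 > 1 and Σzᵢ/Kᵢ = 1.3987 > 1, so g(0) = 0.0869 > 0 and g(1) = -0.3987 < 0.
Newton–Raphson from V/F = 0.5:
  V/F = 0.5000: g = -0.04546, g' = -0.3405 → V/F = 0.3665
  V/F = 0.3665: g = -0.00416, g' = -0.2834 → V/F = 0.3518
  V/F = 0.3518: g = -0.00003, g' = -0.2789 → V/F = 0.3517
Converged at V/F = 0.3517.
Then V = V/F·F = 0.3517·487.5 = 171.5 mol/h and L = F − V = 316.0 mol/h.

L = 316.0 mol/h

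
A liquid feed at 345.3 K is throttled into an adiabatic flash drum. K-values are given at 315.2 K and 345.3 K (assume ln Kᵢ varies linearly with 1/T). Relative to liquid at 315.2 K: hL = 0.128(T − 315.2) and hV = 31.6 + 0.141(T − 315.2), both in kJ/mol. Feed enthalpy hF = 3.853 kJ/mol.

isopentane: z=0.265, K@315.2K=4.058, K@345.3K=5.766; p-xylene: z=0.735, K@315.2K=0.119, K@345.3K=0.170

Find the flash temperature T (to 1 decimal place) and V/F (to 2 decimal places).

Adiabatic flash: solve Rachford–Rice at each trial T, then check hF = ψ·hV(T) + (1−ψ)·hL(T).
  T = 315.2 K: K = (4.058, 0.119), RR gives ψ = 0.060, H_out = 1.910 kJ/mol
  T = 345.3 K: K = (5.766, 0.170), RR gives ψ = 0.165, H_out = 9.133 kJ/mol
  T = 330.2 K: K = (4.873, 0.143), RR gives ψ = 0.120, H_out = 5.722 kJ/mol
  T = 322.7 K: K = (4.456, 0.131), RR gives ψ = 0.092, H_out = 3.884 kJ/mol
  T = 318.9 K: K = (4.252, 0.125), RR gives ψ = 0.077, H_out = 2.904 kJ/mol
  T = 320.8 K: K = (4.354, 0.128), RR gives ψ = 0.085, H_out = 3.399 kJ/mol
Linear interpolation between T = 320.8 (H_out = 3.399) and T = 322.7 (H_out = 3.884) on hF = 3.853 gives T ≈ 322.6 K, at which ψ = 0.09.

T = 322.6 K, V/F = 0.09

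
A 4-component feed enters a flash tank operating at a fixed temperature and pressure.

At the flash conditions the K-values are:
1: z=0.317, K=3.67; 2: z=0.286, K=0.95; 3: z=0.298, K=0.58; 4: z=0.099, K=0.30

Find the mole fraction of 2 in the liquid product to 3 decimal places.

Rachford–Rice: g(ψ) = Σ zᵢ(Kᵢ−1)/(1+ψ(Kᵢ−1)) = 0.
Feasibility: ΣzᵢKᵢ = 1.638, Σzᵢ/Kᵢ = 1.231 — both > 1, two phases present.
Newton iteration, ψ⁰ = 0.38:
  ψ = 0.380: g = 0.1622, g' = -0.722 → ψ = 0.605
  ψ = 0.605: g = 0.0211, g' = -0.572 → ψ = 0.642
Converged at ψ = 0.642.
Compositions from xᵢ = zᵢ/(1+ψ(Kᵢ−1)), yᵢ = Kᵢxᵢ:
  1: x = 0.117, y = 0.429
  2: x = 0.295, y = 0.281
  3: x = 0.408, y = 0.237
  4: x = 0.180, y = 0.054

x_2 = 0.295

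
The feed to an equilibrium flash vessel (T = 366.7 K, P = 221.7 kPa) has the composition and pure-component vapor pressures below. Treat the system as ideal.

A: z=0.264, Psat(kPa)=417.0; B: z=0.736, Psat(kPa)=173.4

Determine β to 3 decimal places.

Raoult's law: Kᵢ = Pᵢˢᵃᵗ/P = Pᵢˢᵃᵗ/221.7.
  K_A = 417.0/221.7 = 1.88092, K_B = 173.4/221.7 = 0.78214
Newton iteration, β⁰ = 0.5:
  β = 0.500: g = -0.0185, g' = -0.143 → β = 0.370
  β = 0.370: g = 0.0009, g' = -0.158 → β = 0.376
Converged at β = 0.376.

β = 0.376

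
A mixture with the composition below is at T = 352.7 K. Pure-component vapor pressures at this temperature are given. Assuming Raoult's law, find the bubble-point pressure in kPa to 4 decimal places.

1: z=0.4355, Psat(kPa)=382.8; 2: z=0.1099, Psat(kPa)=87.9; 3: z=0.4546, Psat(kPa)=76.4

Pbub = 211.1011 kPa

At the bubble point ψ → 0, so ΣzᵢKᵢ = 1 with Kᵢ = Pᵢˢᵃᵗ/P ⇒ P = ΣzᵢPᵢˢᵃᵗ.
P = 0.4355·382.8 + 0.1099·87.9 + 0.4546·76.4 = 211.1011 kPa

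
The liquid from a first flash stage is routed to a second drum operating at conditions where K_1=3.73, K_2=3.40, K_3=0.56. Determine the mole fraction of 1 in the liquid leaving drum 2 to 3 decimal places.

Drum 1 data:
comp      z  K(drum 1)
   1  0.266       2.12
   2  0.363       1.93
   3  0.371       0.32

x_1 (drum 2) = 0.057

Drum 1:
Newton–Raphson from ψ₁ = 0.5:
  ψ₁ = 0.500: g = 0.0392, g' = -0.677 → ψ₁ = 0.558
  ψ₁ = 0.558: g = -0.0008, g' = -0.708 → ψ₁ = 0.557
Converged at ψ₁ = 0.557.
Drum-1 compositions:
  1: x = 0.164, y = 0.347
  2: x = 0.239, y = 0.462
  3: x = 0.597, y = 0.191
Drum-2 feed = drum-1 liquid: z₂ = (0.1638, 0.2392, 0.5970).
Drum 2:
Let ψ₂ = V/F and solve Σ zᵢ(Kᵢ−1)/(1+ψ₂(Kᵢ−1)) = 0.
g(0) = ΣzᵢKᵢ − 1 = 0.759 and g(1) = 1 − Σzᵢ/Kᵢ = -0.180, so a root lies in (0, 1).
Iterate (Newton) starting at ψ₂ = 0.63:
  ψ₂ = 0.630: g = 0.0296, g' = -0.605 → ψ₂ = 0.679
  ψ₂ = 0.679: g = 0.0005, g' = -0.584 → ψ₂ = 0.680
Converged at ψ₂ = 0.680.
  1: x = 0.057, y = 0.214
  2: x = 0.091, y = 0.309
  3: x = 0.852, y = 0.477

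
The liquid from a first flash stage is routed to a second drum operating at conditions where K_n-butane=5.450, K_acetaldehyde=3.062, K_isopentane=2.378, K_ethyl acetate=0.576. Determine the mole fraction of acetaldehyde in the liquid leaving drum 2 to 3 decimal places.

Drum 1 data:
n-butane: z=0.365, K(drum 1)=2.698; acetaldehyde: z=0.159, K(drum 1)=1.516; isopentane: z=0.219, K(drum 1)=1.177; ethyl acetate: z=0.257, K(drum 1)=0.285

Drum 1:
Rachford–Rice: g(ψ₁) = Σ zᵢ(Kᵢ−1)/(1+ψ₁(Kᵢ−1)) = 0.
Check two-phase: ΣzᵢKᵢ = 1.557 > 1 and Σzᵢ/Kᵢ = 1.328 > 1, so g(0) = 0.557 > 0 and g(1) = -0.328 < 0.
Newton iteration, ψ₁⁰ = 0.5:
  ψ₁ = 0.500: g = 0.1500, g' = -0.659 → ψ₁ = 0.728
  ψ₁ = 0.728: g = -0.0119, g' = -0.809 → ψ₁ = 0.713
Converged at ψ₁ = 0.713.
Drum-1 compositions:
  n-butane: x = 0.165, y = 0.446
  acetaldehyde: x = 0.116, y = 0.176
  isopentane: x = 0.194, y = 0.229
  ethyl acetate: x = 0.524, y = 0.149
Drum-2 feed = drum-1 liquid: z₂ = (0.1651, 0.1162, 0.1945, 0.5242).
Drum 2:
Let ψ₂ = V/F and solve Σ zᵢ(Kᵢ−1)/(1+ψ₂(Kᵢ−1)) = 0.
Check two-phase: ΣzᵢKᵢ = 2.020 > 1 and Σzᵢ/Kᵢ = 1.060 > 1, so g(0) = 1.020 > 0 and g(1) = -0.060 < 0.
Newton iteration, ψ₂⁰ = 0.5:
  ψ₂ = 0.500: g = 0.2225, g' = -0.715 → ψ₂ = 0.811
  ψ₂ = 0.811: g = 0.0370, g' = -0.524 → ψ₂ = 0.881
  ψ₂ = 0.881: g = 0.0005, g' = -0.513 → ψ₂ = 0.882
Converged at ψ₂ = 0.882.
  n-butane: x = 0.034, y = 0.183
  acetaldehyde: x = 0.041, y = 0.126
  isopentane: x = 0.088, y = 0.209
  ethyl acetate: x = 0.837, y = 0.482

x_acetaldehyde (drum 2) = 0.041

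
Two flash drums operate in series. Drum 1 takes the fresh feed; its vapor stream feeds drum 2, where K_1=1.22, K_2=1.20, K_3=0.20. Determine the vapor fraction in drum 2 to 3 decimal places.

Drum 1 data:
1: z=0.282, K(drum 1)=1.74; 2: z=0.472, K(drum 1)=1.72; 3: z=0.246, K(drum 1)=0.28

Drum 1:
Rachford–Rice: g(ψ₁) = Σ zᵢ(Kᵢ−1)/(1+ψ₁(Kᵢ−1)) = 0.
Check two-phase: ΣzᵢKᵢ = 1.371 > 1 and Σzᵢ/Kᵢ = 1.315 > 1, so g(0) = 0.371 > 0 and g(1) = -0.315 < 0.
Iterate (Newton) starting at ψ₁ = 0.5:
  ψ₁ = 0.500: g = 0.1255, g' = -0.526 → ψ₁ = 0.739
  ψ₁ = 0.739: g = -0.0215, g' = -0.750 → ψ₁ = 0.710
  ψ₁ = 0.710: g = -0.0006, g' = -0.707 → ψ₁ = 0.709
Converged at ψ₁ = 0.709.
Drum-1 compositions:
  1: x = 0.185, y = 0.322
  2: x = 0.312, y = 0.537
  3: x = 0.503, y = 0.141
Drum-2 feed = drum-1 vapor: z₂ = (0.3218, 0.5375, 0.1407).
Drum 2:
Rachford–Rice: g(ψ₂) = Σ zᵢ(Kᵢ−1)/(1+ψ₂(Kᵢ−1)) = 0.
Check two-phase: ΣzᵢKᵢ = 1.066 > 1 and Σzᵢ/Kᵢ = 1.415 > 1, so g(0) = 0.066 > 0 and g(1) = -0.415 < 0.
Iterate (Newton) starting at ψ₂ = 0.5:
  ψ₂ = 0.500: g = -0.0261, g' = -0.281 → ψ₂ = 0.407
  ψ₂ = 0.407: g = -0.0025, g' = -0.229 → ψ₂ = 0.396
Converged at ψ₂ = 0.396.
  1: x = 0.296, y = 0.361
  2: x = 0.498, y = 0.598
  3: x = 0.206, y = 0.041

V/F (drum 2) = 0.396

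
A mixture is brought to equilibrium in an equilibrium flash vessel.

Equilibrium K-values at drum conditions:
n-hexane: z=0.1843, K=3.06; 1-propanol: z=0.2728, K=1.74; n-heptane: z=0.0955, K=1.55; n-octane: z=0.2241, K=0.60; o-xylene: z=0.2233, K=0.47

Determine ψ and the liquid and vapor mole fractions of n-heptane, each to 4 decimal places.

ψ = 0.7312, x_n-heptane = 0.0681, y_n-heptane = 0.1056

Rachford–Rice: g(ψ) = Σ zᵢ(Kᵢ−1)/(1+ψ(Kᵢ−1)) = 0.
Feasibility: ΣzᵢKᵢ = 1.4261, Σzᵢ/Kᵢ = 1.1272 — both > 1, two phases present.
Newton–Raphson from ψ = 0.5:
  ψ = 0.5000: g = 0.10250, g' = -0.4593 → ψ = 0.7232
  ψ = 0.7232: g = 0.00354, g' = -0.4402 → ψ = 0.7312
Converged at ψ = 0.7312.
Compositions from xᵢ = zᵢ/(1+ψ(Kᵢ−1)), yᵢ = Kᵢxᵢ:
  n-hexane: x = 0.0735, y = 0.2250
  1-propanol: x = 0.1770, y = 0.3080
  n-heptane: x = 0.0681, y = 0.1056
  n-octane: x = 0.3167, y = 0.1900
  o-xylene: x = 0.3646, y = 0.1714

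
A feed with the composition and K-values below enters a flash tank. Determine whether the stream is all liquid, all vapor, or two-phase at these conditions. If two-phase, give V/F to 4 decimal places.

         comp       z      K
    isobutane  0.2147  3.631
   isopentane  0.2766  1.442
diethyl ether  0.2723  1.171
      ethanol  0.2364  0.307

two-phase, V/F = 0.7236

ΣzᵢKᵢ = 1.5699; Σzᵢ/Kᵢ = 1.2535.
Both exceed 1, so a two-phase solution exists.
Newton–Raphson from ψ = 0.5:
  ψ = 0.5000: g = 0.13629, g' = -0.5860 → ψ = 0.7326
  ψ = 0.7326: g = -0.00605, g' = -0.6789 → ψ = 0.7236
Converged at ψ = 0.7236.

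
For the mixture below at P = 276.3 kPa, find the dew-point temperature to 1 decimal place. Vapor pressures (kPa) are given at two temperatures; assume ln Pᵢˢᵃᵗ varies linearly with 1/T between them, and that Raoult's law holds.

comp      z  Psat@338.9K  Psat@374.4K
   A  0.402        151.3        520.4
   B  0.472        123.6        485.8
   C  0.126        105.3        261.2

T = 359.5 K

Dew-point temperature: Σzᵢ·P/Pᵢˢᵃᵗ(T) = 1. Interpolate ln Pᵢˢᵃᵗ = aᵢ + bᵢ/T.
  T = 338.9 K: ΣzᵢP/Pᵢˢᵃᵗ = 2.1199
  T = 374.4 K: ΣzᵢP/Pᵢˢᵃᵗ = 0.6152
  T = 356.6 K: ΣzᵢP/Pᵢˢᵃᵗ = 1.1054
  T = 365.5 K: ΣzᵢP/Pᵢˢᵃᵗ = 0.8181
  T = 361.1 K: ΣzᵢP/Pᵢˢᵃᵗ = 0.9474
  T = 358.9 K: ΣzᵢP/Pᵢˢᵃᵗ = 1.0210
Interpolating between 358.9 K and 361.1 K gives T ≈ 359.5 K.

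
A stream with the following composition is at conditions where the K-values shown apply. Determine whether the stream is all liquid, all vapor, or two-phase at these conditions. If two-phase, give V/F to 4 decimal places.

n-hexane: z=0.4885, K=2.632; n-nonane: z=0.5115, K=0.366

two-phase, V/F = 0.4571

ΣzᵢKᵢ = 1.4729; Σzᵢ/Kᵢ = 1.5831.
Both exceed 1, so a two-phase solution exists.
Let ψ = V/F and solve Σ zᵢ(Kᵢ−1)/(1+ψ(Kᵢ−1)) = 0.
Binary case is linear: z₁(K₁−1)(1+ψ(K₂−1)) + z₂(K₂−1)(1+ψ(K₁−1)) = 0
⇒ ψ = [z₁(K₁−1)+z₂(K₂−1)] / [−(K₁−1)(K₂−1)] = 0.47294/1.03469 = 0.4571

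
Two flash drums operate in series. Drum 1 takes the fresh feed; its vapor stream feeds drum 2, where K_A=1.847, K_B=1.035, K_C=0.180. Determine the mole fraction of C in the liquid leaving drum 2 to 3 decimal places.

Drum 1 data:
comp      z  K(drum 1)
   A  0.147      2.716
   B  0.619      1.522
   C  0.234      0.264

x_C (drum 2) = 0.175

Drum 1:
Rachford–Rice: g(ψ₁) = Σ zᵢ(Kᵢ−1)/(1+ψ₁(Kᵢ−1)) = 0.
Feasibility: ΣzᵢKᵢ = 1.403, Σzᵢ/Kᵢ = 1.347 — both > 1, two phases present.
Newton–Raphson from ψ₁ = 0.5:
  ψ₁ = 0.500: g = 0.1195, g' = -0.549 → ψ₁ = 0.718
  ψ₁ = 0.718: g = -0.0170, g' = -0.746 → ψ₁ = 0.695
  ψ₁ = 0.695: g = -0.0004, g' = -0.712 → ψ₁ = 0.694
Converged at ψ₁ = 0.694.
Drum-1 compositions:
  A: x = 0.067, y = 0.182
  B: x = 0.454, y = 0.691
  C: x = 0.479, y = 0.126
Drum-2 feed = drum-1 vapor: z₂ = (0.1822, 0.6915, 0.1264).
Drum 2:
Newton iteration, ψ₂⁰ = 0.4:
  ψ₂ = 0.400: g = -0.0151, g' = -0.262 → ψ₂ = 0.342
  ψ₂ = 0.342: g = -0.0006, g' = -0.244 → ψ₂ = 0.340
Converged at ψ₂ = 0.340.
  A: x = 0.141, y = 0.261
  B: x = 0.683, y = 0.707
  C: x = 0.175, y = 0.032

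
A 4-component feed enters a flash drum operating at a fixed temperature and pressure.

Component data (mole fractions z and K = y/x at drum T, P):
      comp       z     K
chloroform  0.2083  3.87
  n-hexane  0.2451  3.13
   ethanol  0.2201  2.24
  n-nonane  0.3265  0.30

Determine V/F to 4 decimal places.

Rachford–Rice: g(V/F) = Σ zᵢ(Kᵢ−1)/(1+V/F(Kᵢ−1)) = 0.
Check two-phase: ΣzᵢKᵢ = 2.1643 > 1 and Σzᵢ/Kᵢ = 1.3187 > 1, so g(0) = 1.1643 > 0 and g(1) = -0.3187 < 0.
Iterate (Newton) starting at V/F = 0.5:
  V/F = 0.5000: g = 0.31518, g' = -1.0578 → V/F = 0.7980
  V/F = 0.7980: g = -0.00550, g' = -1.2176 → V/F = 0.7935
  V/F = 0.7935: g = -0.00002, g' = -1.2088 → V/F = 0.7934
Converged at V/F = 0.7934.

V/F = 0.7934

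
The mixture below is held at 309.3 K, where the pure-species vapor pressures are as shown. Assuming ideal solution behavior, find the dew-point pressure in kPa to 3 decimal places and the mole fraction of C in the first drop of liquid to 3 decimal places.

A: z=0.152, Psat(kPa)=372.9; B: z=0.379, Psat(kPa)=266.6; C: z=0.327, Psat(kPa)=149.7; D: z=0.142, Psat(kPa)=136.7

At the dew point ψ → 1, so Σzᵢ/Kᵢ = 1 with Kᵢ = Pᵢˢᵃᵗ/P ⇒ 1/P = Σzᵢ/Pᵢˢᵃᵗ.
1/P = 0.152/372.9 + 0.379/266.6 + 0.327/149.7 + 0.142/136.7 = 0.005052 ⇒ P = 197.927 kPa
xᵢ = zᵢP/Pᵢˢᵃᵗ ⇒ x_C = 0.327·197.927/149.7 = 0.432

Pdew = 197.927 kPa, x_C = 0.432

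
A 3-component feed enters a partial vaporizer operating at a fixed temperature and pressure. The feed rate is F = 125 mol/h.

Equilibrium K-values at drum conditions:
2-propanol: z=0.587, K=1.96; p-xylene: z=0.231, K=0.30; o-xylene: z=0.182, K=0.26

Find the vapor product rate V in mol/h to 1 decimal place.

V = 48.4 mol/h

Rachford–Rice: g(V/F) = Σ zᵢ(Kᵢ−1)/(1+V/F(Kᵢ−1)) = 0.
Feasibility: ΣzᵢKᵢ = 1.267, Σzᵢ/Kᵢ = 1.769 — both > 1, two phases present.
Iterate (Newton) starting at V/F = 0.5:
  V/F = 0.500: g = -0.0818, g' = -0.766 → V/F = 0.393
  V/F = 0.393: g = -0.0040, g' = -0.699 → V/F = 0.388
Converged at V/F = 0.388.
Then V = V/F·F = 0.3875·125 = 48.4 mol/h and L = F − V = 76.6 mol/h.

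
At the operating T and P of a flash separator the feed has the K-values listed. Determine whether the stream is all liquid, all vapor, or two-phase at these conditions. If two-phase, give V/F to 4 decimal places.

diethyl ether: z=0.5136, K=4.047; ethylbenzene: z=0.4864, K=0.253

two-phase, V/F = 0.5279

ΣzᵢKᵢ = 2.2016; Σzᵢ/Kᵢ = 2.0494.
Both exceed 1, so a two-phase solution exists.
Rachford–Rice: g(ψ) = Σ zᵢ(Kᵢ−1)/(1+ψ(Kᵢ−1)) = 0.
Binary case is linear: z₁(K₁−1)(1+ψ(K₂−1)) + z₂(K₂−1)(1+ψ(K₁−1)) = 0
⇒ ψ = [z₁(K₁−1)+z₂(K₂−1)] / [−(K₁−1)(K₂−1)] = 1.20160/2.27611 = 0.5279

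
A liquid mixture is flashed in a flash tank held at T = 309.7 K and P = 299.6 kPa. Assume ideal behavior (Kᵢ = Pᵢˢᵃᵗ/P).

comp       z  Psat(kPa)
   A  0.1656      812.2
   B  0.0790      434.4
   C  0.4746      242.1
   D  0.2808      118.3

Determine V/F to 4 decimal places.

V/F = 0.1044

Raoult's law: Kᵢ = Pᵢˢᵃᵗ/P = Pᵢˢᵃᵗ/299.6.
  K_A = 812.2/299.6 = 2.710948, K_B = 434.4/299.6 = 1.449933, K_C = 242.1/299.6 = 0.808077, K_D = 118.3/299.6 = 0.394860
Material balance + equilibrium reduce to Σ zᵢ(Kᵢ−1)/(1+V/F(Kᵢ−1)) = 0.
Check two-phase: ΣzᵢKᵢ = 1.0579 > 1 and Σzᵢ/Kᵢ = 1.4140 > 1, so g(0) = 0.0579 > 0 and g(1) = -0.4140 < 0.
Iterate (Newton) starting at V/F = 0.49:
  V/F = 0.4900: g = -0.15884, g' = -0.3833 → V/F = 0.0755
  V/F = 0.0755: g = 0.01479, g' = -0.5260 → V/F = 0.1037
  V/F = 0.1037: g = 0.00038, g' = -0.4996 → V/F = 0.1044
Converged at V/F = 0.1044.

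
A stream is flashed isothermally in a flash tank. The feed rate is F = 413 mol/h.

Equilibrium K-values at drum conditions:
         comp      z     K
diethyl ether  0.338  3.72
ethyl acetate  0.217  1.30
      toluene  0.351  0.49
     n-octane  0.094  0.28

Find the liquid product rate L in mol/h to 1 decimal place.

L = 149.4 mol/h

Material balance + equilibrium reduce to Σ zᵢ(Kᵢ−1)/(1+ψ(Kᵢ−1)) = 0.
Feasibility: ΣzᵢKᵢ = 1.738, Σzᵢ/Kᵢ = 1.310 — both > 1, two phases present.
Newton–Raphson from ψ = 0.67:
  ψ = 0.670: g = -0.0227, g' = -0.720 → ψ = 0.638
Converged at ψ = 0.638.
Then V = ψ·F = 0.6383·413 = 263.6 mol/h and L = F − V = 149.4 mol/h.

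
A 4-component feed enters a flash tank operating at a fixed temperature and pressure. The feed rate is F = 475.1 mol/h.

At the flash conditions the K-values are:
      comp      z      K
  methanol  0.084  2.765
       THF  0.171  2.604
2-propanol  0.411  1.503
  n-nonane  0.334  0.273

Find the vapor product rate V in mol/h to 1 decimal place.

V = 247.3 mol/h

Material balance + equilibrium reduce to Σ zᵢ(Kᵢ−1)/(1+V/F(Kᵢ−1)) = 0.
Check two-phase: ΣzᵢKᵢ = 1.386 > 1 and Σzᵢ/Kᵢ = 1.593 > 1, so g(0) = 0.386 > 0 and g(1) = -0.593 < 0.
Newton iteration, V/F⁰ = 0.37:
  V/F = 0.370: g = 0.1039, g' = -0.673 → V/F = 0.524
  V/F = 0.524: g = -0.0029, g' = -0.727 → V/F = 0.520
Converged at V/F = 0.520.
Then V = V/F·F = 0.5204·475.1 = 247.3 mol/h and L = F − V = 227.8 mol/h.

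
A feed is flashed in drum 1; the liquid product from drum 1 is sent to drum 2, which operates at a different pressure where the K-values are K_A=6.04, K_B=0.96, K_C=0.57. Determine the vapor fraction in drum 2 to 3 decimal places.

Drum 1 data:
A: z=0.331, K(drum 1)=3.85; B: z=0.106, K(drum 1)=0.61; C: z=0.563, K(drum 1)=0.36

Drum 1:
Material balance + equilibrium reduce to Σ zᵢ(Kᵢ−1)/(1+ψ₁(Kᵢ−1)) = 0.
Check two-phase: ΣzᵢKᵢ = 1.542 > 1 and Σzᵢ/Kᵢ = 1.824 > 1, so g(0) = 0.542 > 0 and g(1) = -0.824 < 0.
Newton iteration, ψ₁⁰ = 0.5:
  ψ₁ = 0.500: g = -0.1922, g' = -0.981 → ψ₁ = 0.304
  ψ₁ = 0.304: g = 0.0112, g' = -1.148 → ψ₁ = 0.314
Converged at ψ₁ = 0.314.
Drum-1 compositions:
  A: x = 0.175, y = 0.673
  B: x = 0.121, y = 0.074
  C: x = 0.704, y = 0.254
Drum-2 feed = drum-1 liquid: z₂ = (0.1747, 0.1208, 0.7045).
Drum 2:
Let ψ₂ = V/F and solve Σ zᵢ(Kᵢ−1)/(1+ψ₂(Kᵢ−1)) = 0.
Feasibility: ΣzᵢKᵢ = 1.573, Σzᵢ/Kᵢ = 1.391 — both > 1, two phases present.
Iterate (Newton) starting at ψ₂ = 0.5:
  ψ₂ = 0.500: g = -0.1406, g' = -0.570 → ψ₂ = 0.253
  ψ₂ = 0.253: g = 0.0421, g' = -1.021 → ψ₂ = 0.294
  ψ₂ = 0.294: g = 0.0028, g' = -0.890 → ψ₂ = 0.298
Converged at ψ₂ = 0.298.
  A: x = 0.070, y = 0.422
  B: x = 0.122, y = 0.117
  C: x = 0.808, y = 0.460

V/F (drum 2) = 0.298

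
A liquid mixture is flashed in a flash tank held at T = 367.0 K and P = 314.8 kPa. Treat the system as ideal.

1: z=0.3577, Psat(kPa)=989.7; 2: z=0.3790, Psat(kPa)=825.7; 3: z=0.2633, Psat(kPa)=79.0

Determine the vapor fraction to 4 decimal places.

Raoult's law: Kᵢ = Pᵢˢᵃᵗ/P = Pᵢˢᵃᵗ/314.8.
  K_1 = 989.7/314.8 = 3.143901, K_2 = 825.7/314.8 = 2.622935, K_3 = 79.0/314.8 = 0.250953
Let ψ = V/F and solve Σ zᵢ(Kᵢ−1)/(1+ψ(Kᵢ−1)) = 0.
Feasibility: ΣzᵢKᵢ = 2.1847, Σzᵢ/Kᵢ = 1.3075 — both > 1, two phases present.
Newton iteration, ψ⁰ = 0.32:
  ψ = 0.3200: g = 0.60028, g' = -1.2664 → ψ = 0.7940
  ψ = 0.7940: g = 0.06586, g' = -1.3153 → ψ = 0.8441
  ψ = 0.8441: g = -0.00384, g' = -1.4785 → ψ = 0.8415
Converged at ψ = 0.8415.

ψ = 0.8415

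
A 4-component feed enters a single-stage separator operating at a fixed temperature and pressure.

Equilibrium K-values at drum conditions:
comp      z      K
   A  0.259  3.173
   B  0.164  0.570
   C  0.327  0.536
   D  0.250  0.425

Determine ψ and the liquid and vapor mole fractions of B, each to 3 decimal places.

Let ψ = V/F and solve Σ zᵢ(Kᵢ−1)/(1+ψ(Kᵢ−1)) = 0.
g(0) = ΣzᵢKᵢ − 1 = 0.197 and g(1) = 1 − Σzᵢ/Kᵢ = -0.568, so a root lies in (0, 1).
Iterate (Newton) starting at ψ = 0.5:
  ψ = 0.500: g = -0.2194, g' = -0.612 → ψ = 0.142
  ψ = 0.142: g = 0.0363, g' = -0.928 → ψ = 0.181
  ψ = 0.181: g = 0.0015, g' = -0.853 → ψ = 0.183
Converged at ψ = 0.183.
Compositions from xᵢ = zᵢ/(1+ψ(Kᵢ−1)), yᵢ = Kᵢxᵢ:
  A: x = 0.185, y = 0.588
  B: x = 0.178, y = 0.101
  C: x = 0.357, y = 0.191
  D: x = 0.279, y = 0.119

ψ = 0.183, x_B = 0.178, y_B = 0.101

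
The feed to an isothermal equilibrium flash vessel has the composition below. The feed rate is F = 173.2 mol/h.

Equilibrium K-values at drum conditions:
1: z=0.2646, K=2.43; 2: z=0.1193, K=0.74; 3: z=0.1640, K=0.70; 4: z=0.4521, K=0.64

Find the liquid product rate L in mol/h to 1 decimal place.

Newton iteration, V/F⁰ = 0.46:
  V/F = 0.4600: g = -0.05912, g' = -0.3113 → V/F = 0.2701
  V/F = 0.2701: g = 0.00578, g' = -0.3803 → V/F = 0.2853
  V/F = 0.2853: g = 0.00006, g' = -0.3728 → V/F = 0.2854
Converged at V/F = 0.2854.
Then V = V/F·F = 0.2854·173.2 = 49.4 mol/h and L = F − V = 123.8 mol/h.

L = 123.8 mol/h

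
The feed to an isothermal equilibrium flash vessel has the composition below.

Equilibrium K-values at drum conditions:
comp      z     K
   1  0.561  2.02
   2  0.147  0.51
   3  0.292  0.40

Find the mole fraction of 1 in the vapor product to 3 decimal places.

y_1 = 0.720

Newton–Raphson from V/F = 0.33:
  V/F = 0.330: g = 0.1237, g' = -0.540 → V/F = 0.559
  V/F = 0.559: g = 0.0016, g' = -0.542 → V/F = 0.562
Converged at V/F = 0.562.
Compositions from xᵢ = zᵢ/(1+V/F(Kᵢ−1)), yᵢ = Kᵢxᵢ:
  1: x = 0.357, y = 0.720
  2: x = 0.203, y = 0.103
  3: x = 0.441, y = 0.176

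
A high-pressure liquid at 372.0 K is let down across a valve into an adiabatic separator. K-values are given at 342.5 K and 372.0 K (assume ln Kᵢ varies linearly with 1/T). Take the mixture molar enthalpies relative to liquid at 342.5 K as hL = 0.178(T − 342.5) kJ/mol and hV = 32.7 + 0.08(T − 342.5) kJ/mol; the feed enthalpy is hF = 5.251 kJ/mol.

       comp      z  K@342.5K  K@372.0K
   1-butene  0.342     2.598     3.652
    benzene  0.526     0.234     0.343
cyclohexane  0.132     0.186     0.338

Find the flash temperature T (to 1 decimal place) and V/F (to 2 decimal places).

T = 351.6 K, V/F = 0.11

Adiabatic flash: solve Rachford–Rice at each trial T, then check hF = ψ·hV(T) + (1−ψ)·hL(T).
  T = 342.5 K: K = (2.598, 0.234, 0.186), RR gives ψ = 0.029, H_out = 0.954 kJ/mol
  T = 372.0 K: K = (3.652, 0.343, 0.338), RR gives ψ = 0.272, H_out = 13.348 kJ/mol
  T = 357.2 K: K = (3.100, 0.285, 0.254), RR gives ψ = 0.161, H_out = 7.650 kJ/mol
  T = 349.9 K: K = (2.845, 0.259, 0.218), RR gives ψ = 0.100, H_out = 4.511 kJ/mol
  T = 353.5 K: K = (2.969, 0.272, 0.235), RR gives ψ = 0.131, H_out = 6.096 kJ/mol
  T = 351.7 K: K = (2.907, 0.265, 0.227), RR gives ψ = 0.116, H_out = 5.314 kJ/mol
Linear interpolation between T = 349.9 (H_out = 4.511) and T = 351.7 (H_out = 5.314) on hF = 5.251 gives T ≈ 351.6 K, at which ψ = 0.11.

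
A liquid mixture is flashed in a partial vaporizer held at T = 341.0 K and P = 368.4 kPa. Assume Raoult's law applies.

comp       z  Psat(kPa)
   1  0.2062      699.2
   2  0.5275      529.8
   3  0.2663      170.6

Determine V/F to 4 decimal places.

Raoult's law: Kᵢ = Pᵢˢᵃᵗ/P = Pᵢˢᵃᵗ/368.4.
  K_1 = 699.2/368.4 = 1.897937, K_2 = 529.8/368.4 = 1.438111, K_3 = 170.6/368.4 = 0.463084
Rachford–Rice: g(V/F) = Σ zᵢ(Kᵢ−1)/(1+V/F(Kᵢ−1)) = 0.
Feasibility: ΣzᵢKᵢ = 1.2733, Σzᵢ/Kᵢ = 1.0505 — both > 1, two phases present.
Newton iteration, V/F⁰ = 0.5:
  V/F = 0.5000: g = 0.12191, g' = -0.2908 → V/F = 0.9193
  V/F = 0.9193: g = -0.01615, g' = -0.4007 → V/F = 0.8790
  V/F = 0.8790: g = -0.00043, g' = -0.3800 → V/F = 0.8778
Converged at V/F = 0.8778.

V/F = 0.8778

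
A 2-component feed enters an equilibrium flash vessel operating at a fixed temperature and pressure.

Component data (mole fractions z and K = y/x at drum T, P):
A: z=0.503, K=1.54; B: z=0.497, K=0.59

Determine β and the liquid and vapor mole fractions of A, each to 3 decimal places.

Material balance + equilibrium reduce to Σ zᵢ(Kᵢ−1)/(1+β(Kᵢ−1)) = 0.
g(0) = ΣzᵢKᵢ − 1 = 0.068 and g(1) = 1 − Σzᵢ/Kᵢ = -0.169, so a root lies in (0, 1).
Binary case is linear: z₁(K₁−1)(1+β(K₂−1)) + z₂(K₂−1)(1+β(K₁−1)) = 0
⇒ β = [z₁(K₁−1)+z₂(K₂−1)] / [−(K₁−1)(K₂−1)] = 0.0679/0.2214 = 0.306
Compositions from xᵢ = zᵢ/(1+β(Kᵢ−1)), yᵢ = Kᵢxᵢ:
  A: x = 0.432, y = 0.665
  B: x = 0.568, y = 0.335

β = 0.306, x_A = 0.432, y_A = 0.665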